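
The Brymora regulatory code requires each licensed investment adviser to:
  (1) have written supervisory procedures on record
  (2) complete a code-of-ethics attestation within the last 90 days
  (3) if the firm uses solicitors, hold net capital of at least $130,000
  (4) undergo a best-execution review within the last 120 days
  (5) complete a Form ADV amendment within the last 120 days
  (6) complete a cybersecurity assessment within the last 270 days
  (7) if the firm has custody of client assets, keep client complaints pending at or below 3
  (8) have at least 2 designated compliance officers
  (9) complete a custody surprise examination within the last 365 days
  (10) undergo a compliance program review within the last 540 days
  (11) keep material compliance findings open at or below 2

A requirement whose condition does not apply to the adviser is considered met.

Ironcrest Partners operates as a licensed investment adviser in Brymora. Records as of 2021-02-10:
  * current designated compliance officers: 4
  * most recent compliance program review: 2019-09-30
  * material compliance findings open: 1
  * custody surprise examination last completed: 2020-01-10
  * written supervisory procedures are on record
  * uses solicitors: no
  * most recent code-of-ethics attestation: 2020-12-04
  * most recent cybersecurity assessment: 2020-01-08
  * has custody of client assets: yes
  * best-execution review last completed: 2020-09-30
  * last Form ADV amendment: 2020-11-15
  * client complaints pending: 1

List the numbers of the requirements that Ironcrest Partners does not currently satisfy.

1. written supervisory procedures present → met
2. code-of-ethics attestation 68 days ago vs limit 90 → met
3. condition 'uses solicitors' does not hold → requirement n/a → met
4. best-execution review 133 days ago vs limit 120 → not met
5. Form ADV amendment 87 days ago vs limit 120 → met
6. cybersecurity assessment 399 days ago vs limit 270 → not met
7. condition 'has custody of client assets' holds; client complaints pending 1 ≤ 3 → met
8. designated compliance officers 4 ≥ 2 → met
9. custody surprise examination 397 days ago vs limit 365 → not met
10. compliance program review 499 days ago vs limit 540 → met
11. material compliance findings open 1 ≤ 2 → met
Not met: 4, 6, 9

4, 6, 9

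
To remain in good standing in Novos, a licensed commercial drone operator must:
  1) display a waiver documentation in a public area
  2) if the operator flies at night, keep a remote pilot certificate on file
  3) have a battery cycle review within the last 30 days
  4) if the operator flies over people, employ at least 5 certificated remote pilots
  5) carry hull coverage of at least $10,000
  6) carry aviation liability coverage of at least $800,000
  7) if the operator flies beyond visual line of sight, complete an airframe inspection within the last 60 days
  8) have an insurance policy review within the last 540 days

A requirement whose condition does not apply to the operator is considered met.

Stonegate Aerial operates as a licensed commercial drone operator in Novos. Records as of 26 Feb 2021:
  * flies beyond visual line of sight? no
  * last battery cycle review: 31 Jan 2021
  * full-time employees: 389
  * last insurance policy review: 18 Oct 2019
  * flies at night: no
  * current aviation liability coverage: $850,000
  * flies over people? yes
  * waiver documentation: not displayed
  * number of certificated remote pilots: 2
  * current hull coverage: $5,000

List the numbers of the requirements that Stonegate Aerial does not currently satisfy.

1. waiver documentation absent → not met
2. condition 'flies at night' does not hold → requirement n/a → met
3. battery cycle review 26 days ago vs limit 30 → met
4. condition 'flies over people' holds; certificated remote pilots 2 < 5 → not met
5. hull coverage $5,000 < $10,000 → not met
6. aviation liability coverage $850,000 ≥ $800,000 → met
7. condition 'flies beyond visual line of sight' does not hold → requirement n/a → met
8. insurance policy review 497 days ago vs limit 540 → met
Not met: 1, 4, 5

1, 4, 5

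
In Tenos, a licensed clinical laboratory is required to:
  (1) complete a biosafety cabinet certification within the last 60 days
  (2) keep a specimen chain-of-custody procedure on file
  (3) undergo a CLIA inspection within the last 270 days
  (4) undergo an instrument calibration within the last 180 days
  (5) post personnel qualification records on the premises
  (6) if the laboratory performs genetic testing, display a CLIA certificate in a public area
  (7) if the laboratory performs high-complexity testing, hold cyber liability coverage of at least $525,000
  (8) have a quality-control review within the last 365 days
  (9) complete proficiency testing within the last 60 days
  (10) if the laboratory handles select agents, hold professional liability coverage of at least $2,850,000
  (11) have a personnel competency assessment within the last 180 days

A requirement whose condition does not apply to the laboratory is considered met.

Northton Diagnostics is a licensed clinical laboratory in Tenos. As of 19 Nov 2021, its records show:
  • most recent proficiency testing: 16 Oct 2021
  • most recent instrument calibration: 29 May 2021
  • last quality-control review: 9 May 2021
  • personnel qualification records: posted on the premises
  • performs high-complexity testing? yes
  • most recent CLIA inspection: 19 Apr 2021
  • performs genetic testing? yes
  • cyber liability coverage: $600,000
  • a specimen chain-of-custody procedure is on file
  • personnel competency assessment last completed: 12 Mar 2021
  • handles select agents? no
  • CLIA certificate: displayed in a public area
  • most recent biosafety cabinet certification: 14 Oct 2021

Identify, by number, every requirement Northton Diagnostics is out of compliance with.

1. biosafety cabinet certification 36 days ago vs limit 60 → met
2. specimen chain-of-custody procedure present → met
3. CLIA inspection 214 days ago vs limit 270 → met
4. instrument calibration 174 days ago vs limit 180 → met
5. personnel qualification records present → met
6. condition 'performs genetic testing' holds; CLIA certificate present → met
7. condition 'performs high-complexity testing' holds; cyber liability coverage $600,000 ≥ $525,000 → met
8. quality-control review 194 days ago vs limit 365 → met
9. proficiency testing 34 days ago vs limit 60 → met
10. condition 'handles select agents' does not hold → requirement n/a → met
11. personnel competency assessment 252 days ago vs limit 180 → not met
Not met: 11

11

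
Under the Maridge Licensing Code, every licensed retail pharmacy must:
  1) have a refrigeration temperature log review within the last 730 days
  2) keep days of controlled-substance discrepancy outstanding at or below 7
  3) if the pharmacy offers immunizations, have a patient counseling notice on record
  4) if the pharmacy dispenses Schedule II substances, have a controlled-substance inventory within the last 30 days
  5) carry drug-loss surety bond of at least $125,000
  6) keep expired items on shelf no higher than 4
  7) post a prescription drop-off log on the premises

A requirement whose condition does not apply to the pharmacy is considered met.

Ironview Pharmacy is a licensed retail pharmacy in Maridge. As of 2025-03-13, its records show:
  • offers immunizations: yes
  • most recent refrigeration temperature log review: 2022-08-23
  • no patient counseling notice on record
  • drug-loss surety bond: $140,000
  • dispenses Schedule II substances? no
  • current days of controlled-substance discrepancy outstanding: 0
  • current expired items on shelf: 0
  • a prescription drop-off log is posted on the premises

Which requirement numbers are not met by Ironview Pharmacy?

1, 3

1. refrigeration temperature log review 933 days ago vs limit 730 → not met
2. days of controlled-substance discrepancy outstanding 0 ≤ 7 → met
3. condition 'offers immunizations' holds; patient counseling notice absent → not met
4. condition 'dispenses Schedule II substances' does not hold → requirement n/a → met
5. drug-loss surety bond $140,000 ≥ $125,000 → met
6. expired items on shelf 0 ≤ 4 → met
7. prescription drop-off log present → met
Not met: 1, 3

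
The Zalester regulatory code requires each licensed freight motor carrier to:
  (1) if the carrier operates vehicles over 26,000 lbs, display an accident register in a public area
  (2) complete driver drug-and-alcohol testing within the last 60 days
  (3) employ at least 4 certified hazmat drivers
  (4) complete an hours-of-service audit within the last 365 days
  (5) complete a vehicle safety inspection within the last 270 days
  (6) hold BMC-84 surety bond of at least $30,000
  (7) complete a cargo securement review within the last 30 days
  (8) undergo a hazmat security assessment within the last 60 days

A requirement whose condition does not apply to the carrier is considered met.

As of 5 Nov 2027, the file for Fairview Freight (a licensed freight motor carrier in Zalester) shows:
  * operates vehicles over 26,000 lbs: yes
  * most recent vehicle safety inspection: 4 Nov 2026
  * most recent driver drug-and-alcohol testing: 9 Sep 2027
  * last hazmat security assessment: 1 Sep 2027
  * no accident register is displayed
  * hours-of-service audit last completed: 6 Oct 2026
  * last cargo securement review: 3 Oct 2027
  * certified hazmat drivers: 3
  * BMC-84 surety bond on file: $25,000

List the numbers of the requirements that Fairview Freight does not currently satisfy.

1. condition 'operates vehicles over 26,000 lbs' holds; accident register absent → not met
2. driver drug-and-alcohol testing 57 days ago vs limit 60 → met
3. certified hazmat drivers 3 < 4 → not met
4. hours-of-service audit 395 days ago vs limit 365 → not met
5. vehicle safety inspection 366 days ago vs limit 270 → not met
6. BMC-84 surety bond $25,000 < $30,000 → not met
7. cargo securement review 33 days ago vs limit 30 → not met
8. hazmat security assessment 65 days ago vs limit 60 → not met
Not met: 1, 3, 4, 5, 6, 7, 8

1, 3, 4, 5, 6, 7, 8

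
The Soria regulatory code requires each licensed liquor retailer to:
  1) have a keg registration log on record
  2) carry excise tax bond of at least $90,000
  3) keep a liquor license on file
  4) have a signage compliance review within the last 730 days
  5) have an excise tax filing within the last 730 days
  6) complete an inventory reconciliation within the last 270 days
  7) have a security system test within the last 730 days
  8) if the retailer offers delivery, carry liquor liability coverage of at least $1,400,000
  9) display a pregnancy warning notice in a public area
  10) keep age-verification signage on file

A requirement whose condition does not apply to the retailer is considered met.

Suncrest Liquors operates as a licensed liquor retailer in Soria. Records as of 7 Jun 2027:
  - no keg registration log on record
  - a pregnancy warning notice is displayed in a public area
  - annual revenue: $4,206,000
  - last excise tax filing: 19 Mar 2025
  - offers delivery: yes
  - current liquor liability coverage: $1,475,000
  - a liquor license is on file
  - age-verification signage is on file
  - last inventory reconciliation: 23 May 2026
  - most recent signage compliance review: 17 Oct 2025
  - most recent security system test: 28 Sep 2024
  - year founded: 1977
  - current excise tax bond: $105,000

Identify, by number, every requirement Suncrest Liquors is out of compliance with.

1. keg registration log absent → not met
2. excise tax bond $105,000 ≥ $90,000 → met
3. liquor license present → met
4. signage compliance review 598 days ago vs limit 730 → met
5. excise tax filing 810 days ago vs limit 730 → not met
6. inventory reconciliation 380 days ago vs limit 270 → not met
7. security system test 982 days ago vs limit 730 → not met
8. condition 'offers delivery' holds; liquor liability coverage $1,475,000 ≥ $1,400,000 → met
9. pregnancy warning notice present → met
10. age-verification signage present → met
Not met: 1, 5, 6, 7

1, 5, 6, 7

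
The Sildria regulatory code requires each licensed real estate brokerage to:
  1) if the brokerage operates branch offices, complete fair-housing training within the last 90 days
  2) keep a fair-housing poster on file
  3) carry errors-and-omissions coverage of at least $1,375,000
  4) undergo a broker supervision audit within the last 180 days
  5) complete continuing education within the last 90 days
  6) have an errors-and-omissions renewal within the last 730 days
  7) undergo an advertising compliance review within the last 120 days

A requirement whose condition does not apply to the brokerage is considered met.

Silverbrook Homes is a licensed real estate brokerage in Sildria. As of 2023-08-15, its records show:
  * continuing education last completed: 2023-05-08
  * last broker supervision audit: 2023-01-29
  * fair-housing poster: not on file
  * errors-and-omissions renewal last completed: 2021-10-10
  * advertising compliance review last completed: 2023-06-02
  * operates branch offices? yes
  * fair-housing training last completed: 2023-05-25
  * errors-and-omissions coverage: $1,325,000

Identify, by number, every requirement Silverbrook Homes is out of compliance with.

2, 3, 4, 5

1. condition 'operates branch offices' holds; fair-housing training 82 days ago vs limit 90 → met
2. fair-housing poster absent → not met
3. errors-and-omissions coverage $1,325,000 < $1,375,000 → not met
4. broker supervision audit 198 days ago vs limit 180 → not met
5. continuing education 99 days ago vs limit 90 → not met
6. errors-and-omissions renewal 674 days ago vs limit 730 → met
7. advertising compliance review 74 days ago vs limit 120 → met
Not met: 2, 3, 4, 5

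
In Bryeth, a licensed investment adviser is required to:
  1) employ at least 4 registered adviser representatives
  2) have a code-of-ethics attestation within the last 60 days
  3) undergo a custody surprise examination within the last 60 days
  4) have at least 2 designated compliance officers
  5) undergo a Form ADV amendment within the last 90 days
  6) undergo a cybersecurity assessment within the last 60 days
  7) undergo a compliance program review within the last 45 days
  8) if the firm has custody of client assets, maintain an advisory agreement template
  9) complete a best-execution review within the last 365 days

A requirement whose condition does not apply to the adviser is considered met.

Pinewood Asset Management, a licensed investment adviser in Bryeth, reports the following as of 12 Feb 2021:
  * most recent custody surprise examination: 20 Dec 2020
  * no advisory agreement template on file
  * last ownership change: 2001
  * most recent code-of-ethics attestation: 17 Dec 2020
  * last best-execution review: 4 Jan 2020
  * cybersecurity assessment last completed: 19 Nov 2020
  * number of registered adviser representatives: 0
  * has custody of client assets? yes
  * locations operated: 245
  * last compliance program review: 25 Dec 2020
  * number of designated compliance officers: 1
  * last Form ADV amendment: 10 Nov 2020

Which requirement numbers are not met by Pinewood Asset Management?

1, 4, 5, 6, 7, 8, 9

1. registered adviser representatives 0 < 4 → not met
2. code-of-ethics attestation 57 days ago vs limit 60 → met
3. custody surprise examination 54 days ago vs limit 60 → met
4. designated compliance officers 1 < 2 → not met
5. Form ADV amendment 94 days ago vs limit 90 → not met
6. cybersecurity assessment 85 days ago vs limit 60 → not met
7. compliance program review 49 days ago vs limit 45 → not met
8. condition 'has custody of client assets' holds; advisory agreement template absent → not met
9. best-execution review 405 days ago vs limit 365 → not met
Not met: 1, 4, 5, 6, 7, 8, 9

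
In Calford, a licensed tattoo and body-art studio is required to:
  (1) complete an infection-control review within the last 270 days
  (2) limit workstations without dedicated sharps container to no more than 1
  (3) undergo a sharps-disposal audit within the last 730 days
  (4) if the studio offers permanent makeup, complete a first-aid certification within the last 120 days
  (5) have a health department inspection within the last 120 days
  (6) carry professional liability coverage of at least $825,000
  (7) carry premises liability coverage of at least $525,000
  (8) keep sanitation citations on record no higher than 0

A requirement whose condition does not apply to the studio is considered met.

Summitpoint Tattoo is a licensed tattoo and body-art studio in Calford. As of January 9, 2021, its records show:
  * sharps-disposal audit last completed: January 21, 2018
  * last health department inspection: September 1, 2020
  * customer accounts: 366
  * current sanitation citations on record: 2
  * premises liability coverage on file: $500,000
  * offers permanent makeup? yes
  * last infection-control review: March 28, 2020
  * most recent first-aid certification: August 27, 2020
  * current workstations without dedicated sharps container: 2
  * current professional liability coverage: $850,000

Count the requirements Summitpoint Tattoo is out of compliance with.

1. infection-control review 287 days ago vs limit 270 → not met
2. workstations without dedicated sharps container 2 > 1 → not met
3. sharps-disposal audit 1084 days ago vs limit 730 → not met
4. condition 'offers permanent makeup' holds; first-aid certification 135 days ago vs limit 120 → not met
5. health department inspection 130 days ago vs limit 120 → not met
6. professional liability coverage $850,000 ≥ $825,000 → met
7. premises liability coverage $500,000 < $525,000 → not met
8. sanitation citations on record 2 > 0 → not met
Not met: 7 of 8

7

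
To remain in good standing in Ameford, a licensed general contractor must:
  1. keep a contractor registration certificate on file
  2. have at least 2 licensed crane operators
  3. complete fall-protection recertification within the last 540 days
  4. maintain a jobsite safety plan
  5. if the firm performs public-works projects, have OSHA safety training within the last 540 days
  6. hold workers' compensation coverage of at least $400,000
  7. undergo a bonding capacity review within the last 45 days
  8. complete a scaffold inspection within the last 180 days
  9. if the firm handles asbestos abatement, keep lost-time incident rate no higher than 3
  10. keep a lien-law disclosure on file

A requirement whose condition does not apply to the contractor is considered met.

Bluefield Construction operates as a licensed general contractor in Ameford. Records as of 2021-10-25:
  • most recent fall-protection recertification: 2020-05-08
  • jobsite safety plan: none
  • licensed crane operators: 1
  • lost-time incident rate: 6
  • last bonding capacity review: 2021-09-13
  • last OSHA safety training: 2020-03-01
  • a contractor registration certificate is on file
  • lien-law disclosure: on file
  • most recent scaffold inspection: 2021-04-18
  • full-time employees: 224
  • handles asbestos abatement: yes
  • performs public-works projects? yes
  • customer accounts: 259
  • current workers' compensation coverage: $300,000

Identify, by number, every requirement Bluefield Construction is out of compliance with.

1. contractor registration certificate present → met
2. licensed crane operators 1 < 2 → not met
3. fall-protection recertification 535 days ago vs limit 540 → met
4. jobsite safety plan absent → not met
5. condition 'performs public-works projects' holds; OSHA safety training 603 days ago vs limit 540 → not met
6. workers' compensation coverage $300,000 < $400,000 → not met
7. bonding capacity review 42 days ago vs limit 45 → met
8. scaffold inspection 190 days ago vs limit 180 → not met
9. condition 'handles asbestos abatement' holds; lost-time incident rate 6 > 3 → not met
10. lien-law disclosure present → met
Not met: 2, 4, 5, 6, 8, 9

2, 4, 5, 6, 8, 9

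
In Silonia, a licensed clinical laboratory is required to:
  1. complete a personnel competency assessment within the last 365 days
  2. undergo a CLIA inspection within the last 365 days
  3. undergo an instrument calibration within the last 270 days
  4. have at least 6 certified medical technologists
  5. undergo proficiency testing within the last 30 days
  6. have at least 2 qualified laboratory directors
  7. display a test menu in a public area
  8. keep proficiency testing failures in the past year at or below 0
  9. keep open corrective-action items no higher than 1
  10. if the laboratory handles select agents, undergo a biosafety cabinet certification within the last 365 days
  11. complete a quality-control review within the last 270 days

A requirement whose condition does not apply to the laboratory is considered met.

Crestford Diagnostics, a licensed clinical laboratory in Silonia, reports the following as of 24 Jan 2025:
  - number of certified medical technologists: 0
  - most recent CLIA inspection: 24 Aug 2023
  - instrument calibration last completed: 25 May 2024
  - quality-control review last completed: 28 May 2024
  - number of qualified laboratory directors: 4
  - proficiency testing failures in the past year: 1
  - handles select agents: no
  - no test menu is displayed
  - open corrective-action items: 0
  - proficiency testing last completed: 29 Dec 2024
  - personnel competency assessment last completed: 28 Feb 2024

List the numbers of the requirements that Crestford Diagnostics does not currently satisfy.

2, 4, 7, 8

1. personnel competency assessment 331 days ago vs limit 365 → met
2. CLIA inspection 519 days ago vs limit 365 → not met
3. instrument calibration 244 days ago vs limit 270 → met
4. certified medical technologists 0 < 6 → not met
5. proficiency testing 26 days ago vs limit 30 → met
6. qualified laboratory directors 4 ≥ 2 → met
7. test menu absent → not met
8. proficiency testing failures in the past year 1 > 0 → not met
9. open corrective-action items 0 ≤ 1 → met
10. condition 'handles select agents' does not hold → requirement n/a → met
11. quality-control review 241 days ago vs limit 270 → met
Not met: 2, 4, 7, 8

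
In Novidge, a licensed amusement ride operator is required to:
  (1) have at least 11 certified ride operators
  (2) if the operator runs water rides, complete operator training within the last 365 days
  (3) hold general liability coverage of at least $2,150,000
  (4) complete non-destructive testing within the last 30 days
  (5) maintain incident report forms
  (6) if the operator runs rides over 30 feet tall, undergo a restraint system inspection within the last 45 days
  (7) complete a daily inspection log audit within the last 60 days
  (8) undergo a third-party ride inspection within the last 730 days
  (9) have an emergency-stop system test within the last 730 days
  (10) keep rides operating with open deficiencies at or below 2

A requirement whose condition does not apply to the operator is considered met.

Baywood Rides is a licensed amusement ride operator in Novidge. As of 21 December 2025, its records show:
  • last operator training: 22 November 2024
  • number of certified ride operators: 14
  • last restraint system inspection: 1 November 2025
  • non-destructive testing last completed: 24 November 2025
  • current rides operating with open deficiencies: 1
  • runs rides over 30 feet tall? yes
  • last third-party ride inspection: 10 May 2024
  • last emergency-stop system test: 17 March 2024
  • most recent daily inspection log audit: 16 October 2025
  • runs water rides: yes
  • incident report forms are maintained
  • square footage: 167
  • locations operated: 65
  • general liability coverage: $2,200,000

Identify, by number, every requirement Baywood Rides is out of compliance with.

2, 6, 7

1. certified ride operators 14 ≥ 11 → met
2. condition 'runs water rides' holds; operator training 394 days ago vs limit 365 → not met
3. general liability coverage $2,200,000 ≥ $2,150,000 → met
4. non-destructive testing 27 days ago vs limit 30 → met
5. incident report forms present → met
6. condition 'runs rides over 30 feet tall' holds; restraint system inspection 50 days ago vs limit 45 → not met
7. daily inspection log audit 66 days ago vs limit 60 → not met
8. third-party ride inspection 590 days ago vs limit 730 → met
9. emergency-stop system test 644 days ago vs limit 730 → met
10. rides operating with open deficiencies 1 ≤ 2 → met
Not met: 2, 6, 7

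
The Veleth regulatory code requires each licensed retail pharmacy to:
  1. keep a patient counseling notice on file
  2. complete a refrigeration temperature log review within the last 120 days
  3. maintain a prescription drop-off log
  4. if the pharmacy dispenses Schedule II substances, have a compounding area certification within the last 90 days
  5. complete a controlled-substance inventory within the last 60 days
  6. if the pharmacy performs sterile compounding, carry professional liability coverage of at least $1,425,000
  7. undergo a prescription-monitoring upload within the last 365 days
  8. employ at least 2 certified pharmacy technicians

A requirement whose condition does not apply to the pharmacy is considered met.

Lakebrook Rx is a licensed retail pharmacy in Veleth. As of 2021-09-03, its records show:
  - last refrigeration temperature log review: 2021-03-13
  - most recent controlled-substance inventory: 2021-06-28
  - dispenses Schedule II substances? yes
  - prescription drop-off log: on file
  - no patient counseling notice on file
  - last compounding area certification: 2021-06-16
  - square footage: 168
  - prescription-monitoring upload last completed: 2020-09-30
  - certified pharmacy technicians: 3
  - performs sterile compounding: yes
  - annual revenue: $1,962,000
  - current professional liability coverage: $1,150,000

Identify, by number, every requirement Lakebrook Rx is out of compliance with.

1, 2, 5, 6

1. patient counseling notice absent → not met
2. refrigeration temperature log review 174 days ago vs limit 120 → not met
3. prescription drop-off log present → met
4. condition 'dispenses Schedule II substances' holds; compounding area certification 79 days ago vs limit 90 → met
5. controlled-substance inventory 67 days ago vs limit 60 → not met
6. condition 'performs sterile compounding' holds; professional liability coverage $1,150,000 < $1,425,000 → not met
7. prescription-monitoring upload 338 days ago vs limit 365 → met
8. certified pharmacy technicians 3 ≥ 2 → met
Not met: 1, 2, 5, 6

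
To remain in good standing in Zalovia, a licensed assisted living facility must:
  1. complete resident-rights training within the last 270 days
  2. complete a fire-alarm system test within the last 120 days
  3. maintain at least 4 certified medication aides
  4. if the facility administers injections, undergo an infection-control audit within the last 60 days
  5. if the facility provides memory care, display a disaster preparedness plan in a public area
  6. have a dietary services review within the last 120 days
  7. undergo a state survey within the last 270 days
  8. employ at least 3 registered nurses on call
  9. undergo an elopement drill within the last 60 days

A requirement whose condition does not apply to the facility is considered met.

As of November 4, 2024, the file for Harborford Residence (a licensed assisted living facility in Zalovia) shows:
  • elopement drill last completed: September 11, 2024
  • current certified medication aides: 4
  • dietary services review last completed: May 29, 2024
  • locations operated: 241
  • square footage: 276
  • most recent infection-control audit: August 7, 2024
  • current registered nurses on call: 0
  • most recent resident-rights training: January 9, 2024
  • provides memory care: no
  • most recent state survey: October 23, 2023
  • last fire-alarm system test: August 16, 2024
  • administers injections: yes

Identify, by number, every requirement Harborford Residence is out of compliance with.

1. resident-rights training 300 days ago vs limit 270 → not met
2. fire-alarm system test 80 days ago vs limit 120 → met
3. certified medication aides 4 ≥ 4 → met
4. condition 'administers injections' holds; infection-control audit 89 days ago vs limit 60 → not met
5. condition 'provides memory care' does not hold → requirement n/a → met
6. dietary services review 159 days ago vs limit 120 → not met
7. state survey 378 days ago vs limit 270 → not met
8. registered nurses on call 0 < 3 → not met
9. elopement drill 54 days ago vs limit 60 → met
Not met: 1, 4, 6, 7, 8

1, 4, 6, 7, 8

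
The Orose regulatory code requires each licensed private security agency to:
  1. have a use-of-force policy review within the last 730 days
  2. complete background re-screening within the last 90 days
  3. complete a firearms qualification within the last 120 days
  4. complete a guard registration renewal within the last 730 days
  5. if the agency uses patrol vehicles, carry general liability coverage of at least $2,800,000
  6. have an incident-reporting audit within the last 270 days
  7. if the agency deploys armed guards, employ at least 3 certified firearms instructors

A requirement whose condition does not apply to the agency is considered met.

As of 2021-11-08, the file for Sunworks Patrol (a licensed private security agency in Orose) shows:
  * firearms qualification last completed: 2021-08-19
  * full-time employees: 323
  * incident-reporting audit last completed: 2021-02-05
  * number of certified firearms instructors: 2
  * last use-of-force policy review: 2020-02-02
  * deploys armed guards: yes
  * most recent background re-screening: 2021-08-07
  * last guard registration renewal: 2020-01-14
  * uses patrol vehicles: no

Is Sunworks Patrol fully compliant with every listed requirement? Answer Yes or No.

1. use-of-force policy review 645 days ago vs limit 730 → met
2. background re-screening 93 days ago vs limit 90 → not met
3. firearms qualification 81 days ago vs limit 120 → met
4. guard registration renewal 664 days ago vs limit 730 → met
5. condition 'uses patrol vehicles' does not hold → requirement n/a → met
6. incident-reporting audit 276 days ago vs limit 270 → not met
7. condition 'deploys armed guards' holds; certified firearms instructors 2 < 3 → not met
Not met: 2, 6, 7

No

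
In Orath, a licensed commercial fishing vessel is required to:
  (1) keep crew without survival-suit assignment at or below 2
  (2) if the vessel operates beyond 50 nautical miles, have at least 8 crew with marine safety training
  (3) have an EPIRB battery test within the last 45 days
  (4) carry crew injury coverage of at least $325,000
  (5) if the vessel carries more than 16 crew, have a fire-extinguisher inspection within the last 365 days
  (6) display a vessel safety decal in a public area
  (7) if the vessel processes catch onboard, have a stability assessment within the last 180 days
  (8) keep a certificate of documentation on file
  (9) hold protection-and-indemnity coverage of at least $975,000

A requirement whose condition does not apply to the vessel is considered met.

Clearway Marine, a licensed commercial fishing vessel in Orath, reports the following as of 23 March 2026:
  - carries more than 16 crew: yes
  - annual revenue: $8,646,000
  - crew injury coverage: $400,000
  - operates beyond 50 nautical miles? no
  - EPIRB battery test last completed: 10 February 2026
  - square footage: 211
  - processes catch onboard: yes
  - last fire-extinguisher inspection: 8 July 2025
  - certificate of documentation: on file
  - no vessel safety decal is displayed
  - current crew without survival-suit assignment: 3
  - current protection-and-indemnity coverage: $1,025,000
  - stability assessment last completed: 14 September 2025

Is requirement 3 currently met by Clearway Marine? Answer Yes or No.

Yes

3. EPIRB battery test 41 days ago vs limit 45 → met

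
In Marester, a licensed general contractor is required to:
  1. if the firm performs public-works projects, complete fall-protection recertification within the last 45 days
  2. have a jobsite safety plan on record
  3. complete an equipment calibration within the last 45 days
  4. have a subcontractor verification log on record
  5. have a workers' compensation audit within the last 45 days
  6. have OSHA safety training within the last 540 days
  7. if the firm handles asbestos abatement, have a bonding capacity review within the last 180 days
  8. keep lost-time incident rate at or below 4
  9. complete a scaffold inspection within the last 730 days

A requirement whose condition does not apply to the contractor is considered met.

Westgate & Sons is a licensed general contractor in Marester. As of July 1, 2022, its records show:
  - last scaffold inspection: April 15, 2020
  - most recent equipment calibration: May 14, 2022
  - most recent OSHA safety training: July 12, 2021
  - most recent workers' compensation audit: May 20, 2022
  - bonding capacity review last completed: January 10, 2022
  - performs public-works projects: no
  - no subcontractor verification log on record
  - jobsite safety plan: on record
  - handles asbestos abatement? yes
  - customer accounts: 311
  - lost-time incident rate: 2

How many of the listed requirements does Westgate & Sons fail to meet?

3

1. condition 'performs public-works projects' does not hold → requirement n/a → met
2. jobsite safety plan present → met
3. equipment calibration 48 days ago vs limit 45 → not met
4. subcontractor verification log absent → not met
5. workers' compensation audit 42 days ago vs limit 45 → met
6. OSHA safety training 354 days ago vs limit 540 → met
7. condition 'handles asbestos abatement' holds; bonding capacity review 172 days ago vs limit 180 → met
8. lost-time incident rate 2 ≤ 4 → met
9. scaffold inspection 807 days ago vs limit 730 → not met
Not met: 3 of 9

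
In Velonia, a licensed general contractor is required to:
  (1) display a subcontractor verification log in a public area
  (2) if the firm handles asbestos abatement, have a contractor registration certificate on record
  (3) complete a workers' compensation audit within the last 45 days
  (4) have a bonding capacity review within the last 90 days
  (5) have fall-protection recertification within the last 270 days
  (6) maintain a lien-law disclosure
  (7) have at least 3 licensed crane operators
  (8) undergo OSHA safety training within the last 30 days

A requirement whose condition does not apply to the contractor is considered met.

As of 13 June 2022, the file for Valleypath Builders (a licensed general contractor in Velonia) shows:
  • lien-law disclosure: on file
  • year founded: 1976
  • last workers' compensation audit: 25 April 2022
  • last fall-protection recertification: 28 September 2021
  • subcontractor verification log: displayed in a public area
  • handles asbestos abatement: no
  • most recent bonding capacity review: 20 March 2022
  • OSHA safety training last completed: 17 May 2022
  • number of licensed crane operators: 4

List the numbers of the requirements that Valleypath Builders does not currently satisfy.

3

1. subcontractor verification log present → met
2. condition 'handles asbestos abatement' does not hold → requirement n/a → met
3. workers' compensation audit 49 days ago vs limit 45 → not met
4. bonding capacity review 85 days ago vs limit 90 → met
5. fall-protection recertification 258 days ago vs limit 270 → met
6. lien-law disclosure present → met
7. licensed crane operators 4 ≥ 3 → met
8. OSHA safety training 27 days ago vs limit 30 → met
Not met: 3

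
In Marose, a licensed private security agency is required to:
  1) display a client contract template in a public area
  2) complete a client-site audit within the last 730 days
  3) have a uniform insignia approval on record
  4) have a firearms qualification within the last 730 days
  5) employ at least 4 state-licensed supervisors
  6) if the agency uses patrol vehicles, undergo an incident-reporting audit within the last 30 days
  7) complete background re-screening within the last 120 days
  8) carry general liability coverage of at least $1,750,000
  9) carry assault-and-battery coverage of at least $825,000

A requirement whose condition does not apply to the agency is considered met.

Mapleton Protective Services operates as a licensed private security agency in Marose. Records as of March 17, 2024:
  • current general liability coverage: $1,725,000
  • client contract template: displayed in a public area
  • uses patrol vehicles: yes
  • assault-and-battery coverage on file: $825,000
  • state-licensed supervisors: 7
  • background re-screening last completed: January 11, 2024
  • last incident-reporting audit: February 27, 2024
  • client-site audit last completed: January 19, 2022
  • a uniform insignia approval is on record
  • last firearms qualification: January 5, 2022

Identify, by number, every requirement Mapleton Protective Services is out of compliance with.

2, 4, 8

1. client contract template present → met
2. client-site audit 788 days ago vs limit 730 → not met
3. uniform insignia approval present → met
4. firearms qualification 802 days ago vs limit 730 → not met
5. state-licensed supervisors 7 ≥ 4 → met
6. condition 'uses patrol vehicles' holds; incident-reporting audit 19 days ago vs limit 30 → met
7. background re-screening 66 days ago vs limit 120 → met
8. general liability coverage $1,725,000 < $1,750,000 → not met
9. assault-and-battery coverage $825,000 ≥ $825,000 → met
Not met: 2, 4, 8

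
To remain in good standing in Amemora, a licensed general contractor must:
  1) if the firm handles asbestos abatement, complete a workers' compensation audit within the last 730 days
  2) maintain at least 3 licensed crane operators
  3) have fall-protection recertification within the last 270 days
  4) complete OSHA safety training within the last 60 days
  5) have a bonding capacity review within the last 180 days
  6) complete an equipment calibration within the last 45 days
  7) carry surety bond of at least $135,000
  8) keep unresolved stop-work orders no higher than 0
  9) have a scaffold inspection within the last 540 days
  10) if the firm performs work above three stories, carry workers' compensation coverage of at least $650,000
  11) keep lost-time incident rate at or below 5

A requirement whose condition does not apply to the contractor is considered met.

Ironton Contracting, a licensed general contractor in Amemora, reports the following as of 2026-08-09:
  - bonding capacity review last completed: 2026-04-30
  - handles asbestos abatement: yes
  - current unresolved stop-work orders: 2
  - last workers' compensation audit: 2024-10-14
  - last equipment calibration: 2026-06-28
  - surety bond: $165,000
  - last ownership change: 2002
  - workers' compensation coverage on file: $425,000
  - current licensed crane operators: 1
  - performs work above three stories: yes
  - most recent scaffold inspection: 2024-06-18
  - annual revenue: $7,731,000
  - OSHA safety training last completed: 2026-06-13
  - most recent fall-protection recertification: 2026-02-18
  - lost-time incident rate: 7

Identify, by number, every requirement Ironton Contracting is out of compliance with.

1. condition 'handles asbestos abatement' holds; workers' compensation audit 664 days ago vs limit 730 → met
2. licensed crane operators 1 < 3 → not met
3. fall-protection recertification 172 days ago vs limit 270 → met
4. OSHA safety training 57 days ago vs limit 60 → met
5. bonding capacity review 101 days ago vs limit 180 → met
6. equipment calibration 42 days ago vs limit 45 → met
7. surety bond $165,000 ≥ $135,000 → met
8. unresolved stop-work orders 2 > 0 → not met
9. scaffold inspection 782 days ago vs limit 540 → not met
10. condition 'performs work above three stories' holds; workers' compensation coverage $425,000 < $650,000 → not met
11. lost-time incident rate 7 > 5 → not met
Not met: 2, 8, 9, 10, 11

2, 8, 9, 10, 11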